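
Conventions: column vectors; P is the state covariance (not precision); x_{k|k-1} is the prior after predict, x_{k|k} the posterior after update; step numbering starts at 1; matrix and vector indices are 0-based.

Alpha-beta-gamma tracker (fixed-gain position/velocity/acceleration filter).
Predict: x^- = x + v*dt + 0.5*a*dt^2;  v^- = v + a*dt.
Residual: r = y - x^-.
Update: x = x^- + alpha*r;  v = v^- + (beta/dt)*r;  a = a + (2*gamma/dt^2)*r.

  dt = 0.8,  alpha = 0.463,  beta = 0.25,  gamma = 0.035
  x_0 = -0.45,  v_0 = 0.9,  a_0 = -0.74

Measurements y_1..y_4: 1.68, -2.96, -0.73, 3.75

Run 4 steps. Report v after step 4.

step 1: x_pred=0.0332  r=1.6468  x^+=0.7957  v^+=0.8226  a^+=-0.5599
step 2: x_pred=1.2746  r=-4.2346  x^+=-0.6860  v^+=-0.9486  a^+=-1.0230
step 3: x_pred=-1.7723  r=1.0423  x^+=-1.2897  v^+=-1.4413  a^+=-0.9090
step 4: x_pred=-2.7336  r=6.4836  x^+=0.2683  v^+=-0.1424  a^+=-0.1999

v_post = -0.1424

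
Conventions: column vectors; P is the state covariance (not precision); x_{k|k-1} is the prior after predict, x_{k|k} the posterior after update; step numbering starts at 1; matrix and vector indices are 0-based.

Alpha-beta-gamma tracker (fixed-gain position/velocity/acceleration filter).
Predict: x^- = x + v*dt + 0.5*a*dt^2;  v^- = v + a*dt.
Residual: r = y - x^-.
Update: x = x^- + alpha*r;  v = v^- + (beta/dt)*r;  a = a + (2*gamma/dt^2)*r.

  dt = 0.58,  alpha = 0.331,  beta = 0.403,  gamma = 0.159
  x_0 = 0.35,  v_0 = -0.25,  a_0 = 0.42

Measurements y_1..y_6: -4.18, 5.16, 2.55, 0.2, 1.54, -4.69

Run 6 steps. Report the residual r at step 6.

step 1: x_pred=0.2756  r=-4.4556  x^+=-1.1992  v^+=-3.1023  a^+=-3.7919
step 2: x_pred=-3.6363  r=8.7963  x^+=-0.7247  v^+=0.8103  a^+=4.5232
step 3: x_pred=0.5060  r=2.0440  x^+=1.1826  v^+=4.8540  a^+=6.4554
step 4: x_pred=5.0837  r=-4.8837  x^+=3.4672  v^+=5.2048  a^+=1.8388
step 5: x_pred=6.7953  r=-5.2553  x^+=5.0558  v^+=2.6198  a^+=-3.1290
step 6: x_pred=6.0490  r=-10.7390  x^+=2.4944  v^+=-6.6567  a^+=-13.2806

resid = -10.7390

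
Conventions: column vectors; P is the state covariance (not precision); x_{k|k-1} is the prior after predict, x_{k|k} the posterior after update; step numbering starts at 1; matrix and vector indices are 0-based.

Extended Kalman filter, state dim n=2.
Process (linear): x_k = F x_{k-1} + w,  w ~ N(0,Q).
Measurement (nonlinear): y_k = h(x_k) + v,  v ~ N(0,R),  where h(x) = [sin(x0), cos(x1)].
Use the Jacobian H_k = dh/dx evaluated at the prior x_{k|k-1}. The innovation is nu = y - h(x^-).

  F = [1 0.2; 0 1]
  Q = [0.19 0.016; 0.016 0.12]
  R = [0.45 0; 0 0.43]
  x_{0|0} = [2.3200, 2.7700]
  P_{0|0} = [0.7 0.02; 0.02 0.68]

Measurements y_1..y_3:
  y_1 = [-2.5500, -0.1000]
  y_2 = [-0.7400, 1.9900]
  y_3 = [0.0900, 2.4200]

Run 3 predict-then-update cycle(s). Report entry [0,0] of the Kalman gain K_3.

step 1: x^-=[2.8740, 2.7700]  P^-=[0.9252 0.1720; 0.1720 0.8000]  H_jac=[-0.9644 0.0000; 0.0000 -0.3631]  S=[1.3105 0.0602; 0.0602 0.5355]  K=[-0.6790 -0.0403; -0.1022 -0.5310]  nu=[-2.8144, 0.8318]  x^+=[4.7515, 2.6159]  P^+=[0.3168 0.0477; 0.0477 0.6288]
step 2: x^-=[5.2747, 2.6159]  P^-=[0.5511 0.1894; 0.1894 0.7488]  H_jac=[0.5331 0.0000; 0.0000 -0.5018]  S=[0.6066 -0.0507; -0.0507 0.6186]  K=[0.4747 -0.1148; 0.1165 -0.5979]  nu=[0.1060, 2.8550]  x^+=[4.9973, 0.9212]  P^+=[0.4007 0.0984; 0.0984 0.5124]
step 3: x^-=[5.1816, 0.9212]  P^-=[0.6505 0.2168; 0.2168 0.6324]  H_jac=[0.4521 0.0000; 0.0000 -0.7963]  S=[0.5830 -0.0781; -0.0781 0.8310]  K=[0.4828 -0.1624; 0.0881 -0.5977]  nu=[0.9819, 1.8151]  x^+=[5.3608, -0.0772]  P^+=[0.4805 0.0877; 0.0877 0.3227]

K[0,0] = 0.4828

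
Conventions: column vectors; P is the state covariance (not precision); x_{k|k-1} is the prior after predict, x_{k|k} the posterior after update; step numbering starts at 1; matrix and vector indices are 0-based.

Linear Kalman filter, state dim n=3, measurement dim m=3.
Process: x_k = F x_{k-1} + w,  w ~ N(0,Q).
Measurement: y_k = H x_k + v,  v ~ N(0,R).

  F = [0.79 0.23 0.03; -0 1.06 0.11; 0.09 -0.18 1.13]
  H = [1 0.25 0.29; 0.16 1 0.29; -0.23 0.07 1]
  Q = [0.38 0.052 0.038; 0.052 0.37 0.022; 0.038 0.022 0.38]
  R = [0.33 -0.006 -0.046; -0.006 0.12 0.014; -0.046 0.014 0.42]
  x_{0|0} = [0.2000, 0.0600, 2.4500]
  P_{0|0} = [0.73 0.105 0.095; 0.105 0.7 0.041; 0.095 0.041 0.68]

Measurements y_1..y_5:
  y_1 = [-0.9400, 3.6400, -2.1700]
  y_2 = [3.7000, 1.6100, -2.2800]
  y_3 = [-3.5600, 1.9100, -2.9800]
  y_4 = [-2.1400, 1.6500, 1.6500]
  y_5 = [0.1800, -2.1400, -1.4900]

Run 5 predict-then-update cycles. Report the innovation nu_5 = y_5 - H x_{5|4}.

innov = [0.9387, -3.6226, 0.0135]

step 1: x^-=[0.2453, 0.3331, 2.7757]  P^-=[0.9165 0.3234 0.1667; 0.3234 1.1743 0.0322; 0.1667 0.0322 1.2761]  S=[1.6903 0.9457 0.3022; 0.9457 1.5627 0.4102; 0.3022 0.4102 1.6678]  K=[0.6607 -0.0356 -0.1238; -0.0998 0.8978 -0.1788; 0.2206 -0.0467 0.7150]  nu=[-2.0735, 2.4627, -4.9126]  x^+=[-0.6040, 3.6293, -1.3096]  P^+=[0.2414 -0.0415 -0.0245; -0.0415 0.1348 -0.0769; -0.0245 -0.0769 0.2893]
step 2: x^-=[0.3183, 3.7030, -2.1875]  P^-=[0.5207 0.0445 0.0230; 0.0445 0.5070 -0.0625; 0.0230 -0.0625 0.7833]  S=[0.9748 0.3013 0.0753; 0.3013 0.6863 0.1861; 0.0753 0.1861 1.2126]  K=[0.5683 -0.0240 -0.1089; -0.0778 0.7970 -0.1482; 0.1953 -0.0107 0.6275]  nu=[3.0903, -1.5096, -0.2785]  x^+=[2.1409, 2.3007, -1.7425]  P^+=[0.2077 -0.0347 -0.0220; -0.0347 0.1181 -0.0638; -0.0220 -0.0638 0.2538]
step 3: x^-=[2.1682, 2.2471, -2.1904]  P^-=[0.5016 0.0470 0.0248; 0.0470 0.4909 -0.0476; 0.0248 -0.0476 0.7322]  S=[0.9548 0.2985 0.0704; 0.2985 0.6750 0.1857; 0.0704 0.1857 1.1616]  K=[0.5589 -0.0188 -0.1060; -0.0730 0.7893 -0.1425; 0.1917 -0.0031 0.6115]  nu=[-5.6548, -0.0488, -0.4482]  x^+=[-0.9435, 2.6851, -3.5486]  P^+=[0.2040 -0.0336 -0.0212; -0.0336 0.1163 -0.0613; -0.0212 -0.0613 0.2474]
step 4: x^-=[-0.2343, 2.4558, -4.5781]  P^-=[0.4996 0.0477 0.0255; 0.0477 0.4894 -0.0451; 0.0255 -0.0451 0.7230]  S=[0.9531 0.2990 0.0696; 0.2990 0.6745 0.1855; 0.0696 0.1855 1.1522]  K=[0.5578 -0.0180 -0.1055; -0.0723 0.7885 -0.1415; 0.1911 -0.0020 0.6084]  nu=[-1.1920, 0.5593, 6.0023]  x^+=[-1.5422, 2.1338, -1.1552]  P^+=[0.2035 -0.0334 -0.0211; -0.0334 0.1161 -0.0609; -0.0211 -0.0609 0.2461]
step 5: x^-=[-0.7622, 2.1347, -1.8283]  P^-=[0.4994 0.0478 0.0257; 0.0478 0.4892 -0.0447; 0.0257 -0.0447 0.7213]  S=[0.9530 0.2990 0.0694; 0.2990 0.6744 0.1854; 0.0694 0.1854 1.1504]  K=[0.5577 -0.0179 -0.1053; -0.0722 0.7884 -0.1413; 0.1911 -0.0018 0.6078]  nu=[0.9387, -3.6226, 0.0135]  x^+=[-0.1752, -0.7908, -1.6342]  P^+=[0.2034 -0.0334 -0.0210; -0.0334 0.1160 -0.0608; -0.0210 -0.0608 0.2459]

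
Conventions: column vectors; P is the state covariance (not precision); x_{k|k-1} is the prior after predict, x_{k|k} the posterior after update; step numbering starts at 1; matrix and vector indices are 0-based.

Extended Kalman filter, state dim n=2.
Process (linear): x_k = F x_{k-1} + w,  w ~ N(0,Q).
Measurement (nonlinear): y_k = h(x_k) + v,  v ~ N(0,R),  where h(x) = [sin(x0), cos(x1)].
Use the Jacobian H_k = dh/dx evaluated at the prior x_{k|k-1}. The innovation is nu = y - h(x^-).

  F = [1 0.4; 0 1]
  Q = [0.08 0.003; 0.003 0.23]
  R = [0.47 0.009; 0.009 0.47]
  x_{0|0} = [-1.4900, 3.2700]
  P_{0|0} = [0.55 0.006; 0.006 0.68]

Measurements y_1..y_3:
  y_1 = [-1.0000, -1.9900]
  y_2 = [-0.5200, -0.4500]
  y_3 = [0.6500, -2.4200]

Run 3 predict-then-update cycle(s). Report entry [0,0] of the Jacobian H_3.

H_jac[0,0] = 0.7149

step 1: x^-=[-0.1820, 3.2700]  P^-=[0.7436 0.2810; 0.2810 0.9100]  H_jac=[0.9835 0.0000; 0.0000 0.1281]  S=[1.1892 0.0444; 0.0444 0.4849]  K=[0.6143 0.0180; 0.2242 0.2198]  nu=[-0.8190, -0.9982]  x^+=[-0.7030, 2.8670]  P^+=[0.2937 0.1091; 0.1091 0.8224]
step 2: x^-=[0.4438, 2.8670]  P^-=[0.5926 0.4411; 0.4411 1.0524]  H_jac=[0.9031 0.0000; 0.0000 -0.2712]  S=[0.9534 -0.0990; -0.0990 0.5474]  K=[0.5490 -0.1192; 0.3707 -0.4543]  nu=[-0.9493, 0.5125]  x^+=[-0.1385, 2.2823]  P^+=[0.2845 0.1884; 0.1884 0.7751]
step 3: x^-=[0.7744, 2.2823]  P^-=[0.6392 0.5014; 0.5014 1.0051]  H_jac=[0.7149 0.0000; 0.0000 -0.7574]  S=[0.7967 -0.2625; -0.2625 1.0466]  K=[0.4949 -0.2387; 0.2292 -0.6699]  nu=[-0.0493, -1.7671]  x^+=[1.1719, 3.4547]  P^+=[0.3224 0.1423; 0.1423 0.4130]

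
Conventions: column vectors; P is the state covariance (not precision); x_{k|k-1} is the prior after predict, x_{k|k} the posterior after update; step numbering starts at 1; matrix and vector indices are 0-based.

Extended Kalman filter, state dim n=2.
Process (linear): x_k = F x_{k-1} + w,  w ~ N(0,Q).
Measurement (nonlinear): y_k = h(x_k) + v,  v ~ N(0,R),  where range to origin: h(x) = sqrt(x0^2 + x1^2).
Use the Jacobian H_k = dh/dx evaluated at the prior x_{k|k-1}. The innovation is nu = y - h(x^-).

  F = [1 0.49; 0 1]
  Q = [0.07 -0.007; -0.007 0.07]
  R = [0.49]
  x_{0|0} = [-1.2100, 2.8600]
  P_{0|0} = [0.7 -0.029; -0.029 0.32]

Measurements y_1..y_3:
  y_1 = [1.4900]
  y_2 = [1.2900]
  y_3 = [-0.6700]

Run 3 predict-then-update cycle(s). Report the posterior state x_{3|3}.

x_post = [-0.1711, 1.1383]

step 1: x^-=[0.1914, 2.8600]  P^-=[0.8184 0.1208; 0.1208 0.3900]  H_jac=[0.0668 0.9978]  S=[0.8980]  K=[0.1951; 0.4423]  nu=[-1.3764]  x^+=[-0.0771, 2.2512]  P^+=[0.7842 0.0433; 0.0433 0.2143]
step 2: x^-=[1.0260, 2.2512]  P^-=[0.9481 0.1413; 0.1413 0.2843]  H_jac=[0.4147 0.9100]  S=[0.9952]  K=[0.5244; 0.3189]  nu=[-1.1840]  x^+=[0.4052, 1.8737]  P^+=[0.6745 -0.0251; -0.0251 0.1831]
step 3: x^-=[1.3233, 1.8737]  P^-=[0.7639 0.0577; 0.0577 0.2531]  H_jac=[0.5769 0.8168]  S=[0.9675]  K=[0.5042; 0.2481]  nu=[-2.9638]  x^+=[-0.1711, 1.1383]  P^+=[0.5180 -0.0634; -0.0634 0.1936]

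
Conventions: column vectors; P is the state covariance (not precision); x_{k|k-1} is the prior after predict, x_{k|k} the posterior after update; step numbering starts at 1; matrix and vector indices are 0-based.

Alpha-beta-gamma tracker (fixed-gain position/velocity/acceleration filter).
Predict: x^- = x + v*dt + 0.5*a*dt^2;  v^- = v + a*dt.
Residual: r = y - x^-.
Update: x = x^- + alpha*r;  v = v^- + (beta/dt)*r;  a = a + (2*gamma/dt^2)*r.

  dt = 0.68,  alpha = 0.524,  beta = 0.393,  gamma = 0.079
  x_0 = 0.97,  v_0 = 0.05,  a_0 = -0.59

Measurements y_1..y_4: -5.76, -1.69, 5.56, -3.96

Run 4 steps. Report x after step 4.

x_post = -1.0507

step 1: x_pred=0.8676  r=-6.6276  x^+=-2.6053  v^+=-4.1816  a^+=-2.8546
step 2: x_pred=-6.1087  r=4.4187  x^+=-3.7933  v^+=-3.5689  a^+=-1.3448
step 3: x_pred=-6.5311  r=12.0911  x^+=-0.1954  v^+=2.5046  a^+=2.7867
step 4: x_pred=2.1520  r=-6.1120  x^+=-1.0507  v^+=0.8671  a^+=0.6983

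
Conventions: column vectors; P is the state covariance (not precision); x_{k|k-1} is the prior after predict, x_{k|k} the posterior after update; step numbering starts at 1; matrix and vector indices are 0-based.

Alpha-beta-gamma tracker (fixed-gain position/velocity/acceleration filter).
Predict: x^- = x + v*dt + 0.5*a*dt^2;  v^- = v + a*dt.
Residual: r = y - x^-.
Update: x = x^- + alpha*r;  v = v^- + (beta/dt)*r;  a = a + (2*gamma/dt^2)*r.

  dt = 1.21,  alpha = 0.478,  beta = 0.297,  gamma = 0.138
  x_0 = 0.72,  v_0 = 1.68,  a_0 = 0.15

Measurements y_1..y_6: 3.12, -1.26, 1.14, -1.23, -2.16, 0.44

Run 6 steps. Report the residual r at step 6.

resid = 9.1649

step 1: x_pred=2.8626  r=0.2574  x^+=2.9856  v^+=1.9247  a^+=0.1985
step 2: x_pred=5.4598  r=-6.7198  x^+=2.2478  v^+=0.5155  a^+=-1.0682
step 3: x_pred=2.0895  r=-0.9495  x^+=1.6356  v^+=-1.0102  a^+=-1.2472
step 4: x_pred=-0.4997  r=-0.7303  x^+=-0.8488  v^+=-2.6986  a^+=-1.3849
step 5: x_pred=-5.1279  r=2.9679  x^+=-3.7092  v^+=-3.6458  a^+=-0.8254
step 6: x_pred=-8.7249  r=9.1649  x^+=-4.3441  v^+=-2.3950  a^+=0.9023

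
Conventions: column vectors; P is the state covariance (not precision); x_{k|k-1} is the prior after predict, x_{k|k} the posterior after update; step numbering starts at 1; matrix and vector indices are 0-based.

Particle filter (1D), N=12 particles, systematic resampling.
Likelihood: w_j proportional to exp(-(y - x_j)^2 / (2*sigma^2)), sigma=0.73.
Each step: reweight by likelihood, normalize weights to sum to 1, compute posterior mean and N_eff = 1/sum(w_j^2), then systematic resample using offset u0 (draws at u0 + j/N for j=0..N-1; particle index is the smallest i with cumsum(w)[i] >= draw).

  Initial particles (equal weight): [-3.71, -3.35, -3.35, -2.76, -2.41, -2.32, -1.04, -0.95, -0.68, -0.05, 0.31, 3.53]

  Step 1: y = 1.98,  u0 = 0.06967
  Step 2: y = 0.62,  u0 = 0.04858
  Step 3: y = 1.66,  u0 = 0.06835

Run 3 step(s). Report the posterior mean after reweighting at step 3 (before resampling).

step 1: w=[0.0000, 0.0000, 0.0000, 0.0000, 0.0000, 0.0000, 0.0010, 0.0016, 0.0065, 0.1043, 0.3638, 0.5228]  mean=1.9462  Neff=2.4001  idx=[9, 10, 10, 10, 10, 11, 11, 11, 11, 11, 11, 11]
step 2: w=[0.1521, 0.2118, 0.2118, 0.2118, 0.2118, 0.0001, 0.0001, 0.0001, 0.0001, 0.0001, 0.0001, 0.0001]  mean=0.2571  Neff=4.9353  idx=[0, 0, 1, 1, 2, 2, 2, 3, 3, 4, 4, 4]
step 3: w=[0.0332, 0.0332, 0.0934, 0.0934, 0.0934, 0.0934, 0.0934, 0.0934, 0.0934, 0.0934, 0.0934, 0.0934]  mean=0.2861  Neff=11.1903  idx=[2, 2, 3, 4, 5, 6, 7, 8, 9, 10, 10, 11]

post_mean = 0.2861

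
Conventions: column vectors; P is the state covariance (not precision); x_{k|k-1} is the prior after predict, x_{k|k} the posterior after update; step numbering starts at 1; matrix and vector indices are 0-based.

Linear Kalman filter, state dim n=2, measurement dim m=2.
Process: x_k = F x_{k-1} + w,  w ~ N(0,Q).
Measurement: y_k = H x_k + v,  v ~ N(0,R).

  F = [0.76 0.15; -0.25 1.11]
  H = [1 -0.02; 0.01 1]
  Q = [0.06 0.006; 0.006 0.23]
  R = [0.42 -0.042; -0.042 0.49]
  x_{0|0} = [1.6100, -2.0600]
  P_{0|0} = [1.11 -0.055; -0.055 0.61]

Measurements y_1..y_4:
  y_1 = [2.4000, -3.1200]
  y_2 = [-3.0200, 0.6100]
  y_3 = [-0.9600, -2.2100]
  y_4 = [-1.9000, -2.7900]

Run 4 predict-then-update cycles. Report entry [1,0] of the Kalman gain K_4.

K[1,0] = 0.0565

step 1: x^-=[0.9146, -2.6891]  P^-=[0.7023 -0.1477; -0.1477 1.0815]  S=[1.1287 -0.2042; -0.2042 1.5686]  K=[0.6233 -0.0085; -0.0260 0.6851]  nu=[1.4316, -0.4400]  x^+=[1.8107, -3.0278]  P^+=[0.2615 -0.0330; -0.0330 0.3371]
step 2: x^-=[0.9220, -3.8136]  P^-=[0.2111 -0.0141; -0.0141 0.6800]  S=[0.6320 -0.0676; -0.0676 1.1698]  K=[0.3355 0.0091; 0.0184 0.5823]  nu=[-4.0182, 4.4144]  x^+=[-0.3858, -1.3172]  P^+=[0.1403 -0.0110; -0.0110 0.2847]
step 3: x^-=[-0.4908, -1.3657]  P^-=[0.1449 0.0179; 0.0179 0.5956]  S=[0.5645 -0.0346; -0.0346 1.0860]  K=[0.2577 0.0260; 0.0443 0.5500]  nu=[-0.4965, -0.8394]  x^+=[-0.6406, -1.8493]  P^+=[0.1072 0.0008; 0.0008 0.2676]
step 4: x^-=[-0.7643, -1.8926]  P^-=[0.1281 0.0309; 0.0309 0.5660]  S=[0.5471 -0.0212; -0.0212 1.0566]  K=[0.2344 0.0351; 0.0565 0.5371]  nu=[-1.1736, -0.8897]  x^+=[-1.0706, -2.4368]  P^+=[0.0971 0.0064; 0.0064 0.2607]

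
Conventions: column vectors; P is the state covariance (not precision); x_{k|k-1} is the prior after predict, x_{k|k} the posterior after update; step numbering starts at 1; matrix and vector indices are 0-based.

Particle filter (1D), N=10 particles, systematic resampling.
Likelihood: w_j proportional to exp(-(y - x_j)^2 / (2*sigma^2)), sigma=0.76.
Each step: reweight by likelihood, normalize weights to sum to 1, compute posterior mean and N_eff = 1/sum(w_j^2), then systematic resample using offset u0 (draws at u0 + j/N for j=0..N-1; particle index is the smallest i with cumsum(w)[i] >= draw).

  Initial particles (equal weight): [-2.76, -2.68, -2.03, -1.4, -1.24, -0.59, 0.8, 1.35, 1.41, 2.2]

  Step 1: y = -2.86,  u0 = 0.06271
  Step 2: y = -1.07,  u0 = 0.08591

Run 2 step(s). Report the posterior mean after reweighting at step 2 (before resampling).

step 1: w=[0.3557, 0.3489, 0.1976, 0.0567, 0.0370, 0.0041, 0.0000, 0.0000, 0.0000, 0.0000]  mean=-2.4455  Neff=3.4262  idx=[0, 0, 0, 1, 1, 1, 1, 2, 2, 4]
step 2: w=[0.0330, 0.0330, 0.0330, 0.0415, 0.0415, 0.0415, 0.0415, 0.1764, 0.1764, 0.3820]  mean=-1.9086  Neff=4.5810  idx=[2, 5, 7, 7, 8, 8, 9, 9, 9, 9]

post_mean = -1.9086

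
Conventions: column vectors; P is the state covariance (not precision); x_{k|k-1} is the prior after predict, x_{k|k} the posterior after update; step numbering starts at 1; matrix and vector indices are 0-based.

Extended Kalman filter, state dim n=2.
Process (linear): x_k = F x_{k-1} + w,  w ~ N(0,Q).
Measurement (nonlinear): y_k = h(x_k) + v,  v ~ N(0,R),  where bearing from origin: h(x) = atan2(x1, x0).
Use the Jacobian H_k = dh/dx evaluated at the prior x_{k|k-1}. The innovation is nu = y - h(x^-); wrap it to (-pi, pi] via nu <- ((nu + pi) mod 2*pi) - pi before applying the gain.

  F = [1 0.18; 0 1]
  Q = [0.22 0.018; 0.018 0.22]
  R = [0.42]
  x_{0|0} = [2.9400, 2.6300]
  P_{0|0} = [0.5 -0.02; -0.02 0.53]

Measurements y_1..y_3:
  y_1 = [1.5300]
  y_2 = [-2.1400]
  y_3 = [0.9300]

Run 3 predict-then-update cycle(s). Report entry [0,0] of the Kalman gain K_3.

K[0,0] = -0.0540

step 1: x^-=[3.4134, 2.6300]  P^-=[0.7300 0.0934; 0.0934 0.7500]  H_jac=[-0.1416 0.1838]  S=[0.4551]  K=[-0.1894; 0.2739]  nu=[0.8735]  x^+=[3.2479, 2.8692]  P^+=[0.7136 0.1170; 0.1170 0.7159]
step 2: x^-=[3.7644, 2.8692]  P^-=[0.9990 0.2639; 0.2639 0.9359]  H_jac=[-0.1281 0.1680]  S=[0.4515]  K=[-0.1852; 0.2735]  nu=[-2.7913]  x^+=[4.2813, 2.1059]  P^+=[0.9835 0.2867; 0.2867 0.9021]
step 3: x^-=[4.6603, 2.1059]  P^-=[1.3359 0.4671; 0.4671 1.1221]  H_jac=[-0.0805 0.1782]  S=[0.4509]  K=[-0.0540; 0.3600]  nu=[0.5056]  x^+=[4.6330, 2.2879]  P^+=[1.3346 0.4759; 0.4759 1.0637]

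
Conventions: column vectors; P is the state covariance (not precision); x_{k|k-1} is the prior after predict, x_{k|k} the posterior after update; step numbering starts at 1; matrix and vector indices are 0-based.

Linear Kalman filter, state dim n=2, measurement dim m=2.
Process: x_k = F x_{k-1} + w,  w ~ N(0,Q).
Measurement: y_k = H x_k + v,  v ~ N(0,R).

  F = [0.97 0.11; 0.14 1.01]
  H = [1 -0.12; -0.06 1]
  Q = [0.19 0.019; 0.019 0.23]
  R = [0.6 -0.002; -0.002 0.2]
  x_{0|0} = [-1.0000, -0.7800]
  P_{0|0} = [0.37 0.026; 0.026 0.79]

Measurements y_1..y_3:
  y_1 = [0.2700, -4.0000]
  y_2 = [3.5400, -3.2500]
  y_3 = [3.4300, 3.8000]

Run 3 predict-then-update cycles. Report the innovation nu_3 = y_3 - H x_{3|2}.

innov = [2.7315, 7.0264]

step 1: x^-=[-1.0558, -0.9278]  P^-=[0.5532 0.1829; 0.1829 1.0505]  S=[1.1245 0.0230; 0.0230 1.2305]  K=[0.4702 0.1129; 0.0333 0.8441]  nu=[1.2145, -3.1355]  x^+=[-0.8387, -3.5342]  P^+=[0.2865 0.0388; 0.0388 0.1711]
step 2: x^-=[-1.2023, -3.6870]  P^-=[0.4700 0.1156; 0.1156 0.4211]  S=[1.0483 0.0357; 0.0357 0.6090]  K=[0.4311 0.1182; 0.0390 0.6779]  nu=[4.2999, 0.3648]  x^+=[0.6943, -3.2721]  P^+=[0.2630 0.0386; 0.0386 0.1378]
step 3: x^-=[0.3136, -3.2076]  P^-=[0.4474 0.1084; 0.1084 0.3866]  S=[1.0269 0.0339; 0.0339 0.5752]  K=[0.4191 0.1171; 0.0386 0.6586]  nu=[2.7315, 7.0264]  x^+=[2.2809, 1.5251]  P^+=[0.2558 0.0379; 0.0379 0.1339]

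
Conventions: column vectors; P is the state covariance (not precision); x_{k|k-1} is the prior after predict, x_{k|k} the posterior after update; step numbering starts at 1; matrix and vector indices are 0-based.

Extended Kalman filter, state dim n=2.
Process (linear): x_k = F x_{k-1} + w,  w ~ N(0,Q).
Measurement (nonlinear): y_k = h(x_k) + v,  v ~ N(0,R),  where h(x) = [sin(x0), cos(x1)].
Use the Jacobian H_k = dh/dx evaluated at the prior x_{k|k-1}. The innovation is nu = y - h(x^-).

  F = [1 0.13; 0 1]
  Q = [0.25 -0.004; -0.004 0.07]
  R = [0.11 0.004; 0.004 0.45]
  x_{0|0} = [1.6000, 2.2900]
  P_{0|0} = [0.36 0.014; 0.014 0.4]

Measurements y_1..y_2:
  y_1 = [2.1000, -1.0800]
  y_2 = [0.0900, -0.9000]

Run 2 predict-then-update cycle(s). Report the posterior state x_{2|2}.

x_post = [0.1273, 2.4256]

step 1: x^-=[1.8977, 2.2900]  P^-=[0.6204 0.0620; 0.0620 0.4700]  H_jac=[-0.3211 0.0000; 0.0000 -0.7523]  S=[0.1740 0.0190; 0.0190 0.7160]  K=[-1.1413 -0.0349; -0.0607 -0.4922]  nu=[1.1530, -0.4212]  x^+=[0.5965, 2.4273]  P^+=[0.3914 0.0269; 0.0269 0.2947]
step 2: x^-=[0.9121, 2.4273]  P^-=[0.6534 0.0613; 0.0613 0.3647]  H_jac=[0.6121 0.0000; 0.0000 -0.6551]  S=[0.3548 -0.0206; -0.0206 0.6065]  K=[1.1256 -0.0280; 0.0830 -0.3911]  nu=[-0.7008, -0.1444]  x^+=[0.1273, 2.4256]  P^+=[0.2021 0.0124; 0.0124 0.2682]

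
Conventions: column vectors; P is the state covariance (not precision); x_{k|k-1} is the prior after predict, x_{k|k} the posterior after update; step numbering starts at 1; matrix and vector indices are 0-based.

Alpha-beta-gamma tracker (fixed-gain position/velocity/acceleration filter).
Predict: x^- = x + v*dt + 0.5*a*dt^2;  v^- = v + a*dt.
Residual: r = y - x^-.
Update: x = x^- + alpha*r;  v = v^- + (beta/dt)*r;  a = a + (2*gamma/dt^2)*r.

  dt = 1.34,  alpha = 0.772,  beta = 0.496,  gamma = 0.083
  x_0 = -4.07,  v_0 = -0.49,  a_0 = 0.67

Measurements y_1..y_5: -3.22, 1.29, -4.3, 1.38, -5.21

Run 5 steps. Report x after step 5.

x_post = -3.2185

step 1: x_pred=-4.1251  r=0.9051  x^+=-3.4264  v^+=0.7428  a^+=0.7537
step 2: x_pred=-1.7543  r=3.0443  x^+=0.5959  v^+=2.8796  a^+=1.0351
step 3: x_pred=5.3839  r=-9.6839  x^+=-2.0921  v^+=0.6822  a^+=0.1399
step 4: x_pred=-1.0524  r=2.4324  x^+=0.8254  v^+=1.7699  a^+=0.3647
step 5: x_pred=3.5246  r=-8.7346  x^+=-3.2185  v^+=-0.9744  a^+=-0.4428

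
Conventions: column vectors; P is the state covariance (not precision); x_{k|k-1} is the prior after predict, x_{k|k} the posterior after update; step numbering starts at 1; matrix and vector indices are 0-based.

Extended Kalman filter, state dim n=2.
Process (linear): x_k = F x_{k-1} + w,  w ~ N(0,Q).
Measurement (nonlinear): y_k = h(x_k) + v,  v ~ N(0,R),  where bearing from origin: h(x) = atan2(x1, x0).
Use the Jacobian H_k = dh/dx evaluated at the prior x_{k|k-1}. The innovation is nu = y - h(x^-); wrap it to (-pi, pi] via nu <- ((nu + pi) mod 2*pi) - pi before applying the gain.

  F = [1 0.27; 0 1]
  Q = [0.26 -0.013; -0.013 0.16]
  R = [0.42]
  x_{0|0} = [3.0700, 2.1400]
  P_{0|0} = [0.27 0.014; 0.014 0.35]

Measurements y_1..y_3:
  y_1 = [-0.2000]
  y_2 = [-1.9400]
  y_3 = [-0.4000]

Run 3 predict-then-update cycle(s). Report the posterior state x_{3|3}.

x_post = [4.8548, 1.2282]

step 1: x^-=[3.6478, 2.1400]  P^-=[0.5631 0.0955; 0.0955 0.5100]  H_jac=[-0.1196 0.2039]  S=[0.4446]  K=[-0.1077; 0.2082]  nu=[-0.7305]  x^+=[3.7265, 1.9879]  P^+=[0.5579 0.1055; 0.1055 0.4907]
step 2: x^-=[4.2632, 1.9879]  P^-=[0.9106 0.2250; 0.2250 0.6507]  H_jac=[-0.0898 0.1927]  S=[0.4437]  K=[-0.0867; 0.2370]  nu=[-2.3763]  x^+=[4.4692, 1.4247]  P^+=[0.9073 0.2341; 0.2341 0.6258]
step 3: x^-=[4.8539, 1.4247]  P^-=[1.3393 0.3900; 0.3900 0.7858]  H_jac=[-0.0557 0.1897]  S=[0.4442]  K=[-0.0013; 0.2867]  nu=[-0.6855]  x^+=[4.8548, 1.2282]  P^+=[1.3393 0.3902; 0.3902 0.7493]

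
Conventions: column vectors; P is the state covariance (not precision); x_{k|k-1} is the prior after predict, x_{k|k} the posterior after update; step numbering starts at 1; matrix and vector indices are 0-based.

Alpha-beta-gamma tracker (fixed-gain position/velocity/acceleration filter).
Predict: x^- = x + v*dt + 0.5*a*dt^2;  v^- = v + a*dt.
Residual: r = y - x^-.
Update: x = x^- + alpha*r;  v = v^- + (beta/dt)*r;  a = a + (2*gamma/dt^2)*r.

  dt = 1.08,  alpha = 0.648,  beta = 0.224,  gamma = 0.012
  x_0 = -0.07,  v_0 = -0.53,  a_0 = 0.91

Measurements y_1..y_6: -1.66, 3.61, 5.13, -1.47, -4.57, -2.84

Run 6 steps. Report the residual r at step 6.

step 1: x_pred=-0.1117  r=-1.5483  x^+=-1.1150  v^+=0.1317  a^+=0.8781
step 2: x_pred=-0.4607  r=4.0707  x^+=2.1771  v^+=1.9243  a^+=0.9619
step 3: x_pred=4.8164  r=0.3136  x^+=5.0196  v^+=3.0282  a^+=0.9684
step 4: x_pred=8.8549  r=-10.3249  x^+=2.1643  v^+=1.9326  a^+=0.7559
step 5: x_pred=4.6924  r=-9.2624  x^+=-1.3096  v^+=0.8279  a^+=0.5653
step 6: x_pred=-0.0858  r=-2.7542  x^+=-1.8705  v^+=0.8672  a^+=0.5087

resid = -2.7542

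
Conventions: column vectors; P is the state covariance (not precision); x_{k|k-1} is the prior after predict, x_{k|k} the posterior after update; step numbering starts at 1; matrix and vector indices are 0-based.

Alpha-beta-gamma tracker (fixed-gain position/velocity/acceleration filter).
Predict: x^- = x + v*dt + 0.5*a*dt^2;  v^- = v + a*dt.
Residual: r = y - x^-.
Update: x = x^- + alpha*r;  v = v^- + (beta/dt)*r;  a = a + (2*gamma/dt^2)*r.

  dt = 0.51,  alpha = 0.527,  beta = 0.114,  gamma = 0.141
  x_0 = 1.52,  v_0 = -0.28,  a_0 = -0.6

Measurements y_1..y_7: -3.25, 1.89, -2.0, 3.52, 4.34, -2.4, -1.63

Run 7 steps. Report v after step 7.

step 1: x_pred=1.2992  r=-4.5492  x^+=-1.0982  v^+=-1.6029  a^+=-5.5322
step 2: x_pred=-2.6352  r=4.5252  x^+=-0.2504  v^+=-3.4128  a^+=-0.6260
step 3: x_pred=-2.0723  r=0.0723  x^+=-2.0342  v^+=-3.7159  a^+=-0.5476
step 4: x_pred=-4.0005  r=7.5205  x^+=-0.0372  v^+=-2.3141  a^+=7.6062
step 5: x_pred=-0.2282  r=4.5682  x^+=2.1792  v^+=2.5862  a^+=12.5590
step 6: x_pred=5.1315  r=-7.5315  x^+=1.1624  v^+=7.3078  a^+=4.3934
step 7: x_pred=5.4607  r=-7.0907  x^+=1.7239  v^+=7.9634  a^+=-3.2943

v_post = 7.9634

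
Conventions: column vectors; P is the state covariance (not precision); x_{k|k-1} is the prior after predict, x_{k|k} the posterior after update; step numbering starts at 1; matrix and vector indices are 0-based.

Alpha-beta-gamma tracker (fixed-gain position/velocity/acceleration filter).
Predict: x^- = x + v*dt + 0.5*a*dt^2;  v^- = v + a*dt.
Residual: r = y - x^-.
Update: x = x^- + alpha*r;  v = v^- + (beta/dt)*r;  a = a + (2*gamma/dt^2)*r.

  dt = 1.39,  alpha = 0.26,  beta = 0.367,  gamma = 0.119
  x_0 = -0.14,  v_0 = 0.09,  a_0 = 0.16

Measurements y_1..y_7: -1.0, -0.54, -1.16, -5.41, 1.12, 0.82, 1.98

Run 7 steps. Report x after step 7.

x_post = -0.5627

step 1: x_pred=0.1397  r=-1.1397  x^+=-0.1566  v^+=0.0115  a^+=0.0196
step 2: x_pred=-0.1217  r=-0.4183  x^+=-0.2305  v^+=-0.0717  a^+=-0.0319
step 3: x_pred=-0.3609  r=-0.7991  x^+=-0.5687  v^+=-0.3270  a^+=-0.1303
step 4: x_pred=-1.1492  r=-4.2608  x^+=-2.2570  v^+=-1.6332  a^+=-0.6552
step 5: x_pred=-5.1600  r=6.2800  x^+=-3.5272  v^+=-0.8858  a^+=0.1184
step 6: x_pred=-4.6441  r=5.4641  x^+=-3.2234  v^+=0.7215  a^+=0.7915
step 7: x_pred=-1.4560  r=3.4360  x^+=-0.5627  v^+=2.7288  a^+=1.2147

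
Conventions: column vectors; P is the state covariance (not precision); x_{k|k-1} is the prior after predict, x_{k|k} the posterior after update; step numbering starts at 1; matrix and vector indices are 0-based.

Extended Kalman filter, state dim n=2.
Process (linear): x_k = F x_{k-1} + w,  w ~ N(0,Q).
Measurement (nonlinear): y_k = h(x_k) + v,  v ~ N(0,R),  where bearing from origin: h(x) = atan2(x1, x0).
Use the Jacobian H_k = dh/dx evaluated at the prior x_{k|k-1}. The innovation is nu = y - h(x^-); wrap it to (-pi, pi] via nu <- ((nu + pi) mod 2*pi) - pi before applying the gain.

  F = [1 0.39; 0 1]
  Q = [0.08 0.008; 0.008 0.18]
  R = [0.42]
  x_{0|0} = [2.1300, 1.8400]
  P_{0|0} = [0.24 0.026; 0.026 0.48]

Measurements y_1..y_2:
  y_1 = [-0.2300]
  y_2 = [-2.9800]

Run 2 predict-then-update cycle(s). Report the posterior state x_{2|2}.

x_post = [3.6833, 2.4935]

step 1: x^-=[2.8476, 1.8400]  P^-=[0.4133 0.2212; 0.2212 0.6600]  H_jac=[-0.1601 0.2477]  S=[0.4536]  K=[-0.0250; 0.2824]  nu=[-0.8037]  x^+=[2.8677, 1.6130]  P^+=[0.4130 0.2244; 0.2244 0.6238]
step 2: x^-=[3.4968, 1.6130]  P^-=[0.7629 0.4757; 0.4757 0.8038]  H_jac=[-0.1088 0.2358]  S=[0.4493]  K=[0.0650; 0.3067]  nu=[2.8710]  x^+=[3.6833, 2.4935]  P^+=[0.7610 0.4667; 0.4667 0.7616]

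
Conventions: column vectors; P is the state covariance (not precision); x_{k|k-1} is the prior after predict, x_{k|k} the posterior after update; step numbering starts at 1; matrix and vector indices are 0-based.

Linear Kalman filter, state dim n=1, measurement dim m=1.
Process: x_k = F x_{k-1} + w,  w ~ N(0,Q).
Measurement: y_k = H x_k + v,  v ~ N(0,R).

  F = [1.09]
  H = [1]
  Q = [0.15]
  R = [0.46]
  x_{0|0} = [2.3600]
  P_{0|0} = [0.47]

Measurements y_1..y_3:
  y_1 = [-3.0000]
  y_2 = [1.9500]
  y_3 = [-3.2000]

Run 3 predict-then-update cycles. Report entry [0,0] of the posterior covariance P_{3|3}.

P_post[0,0] = 0.2221

step 1: x^-=[2.5724]  P^-=[0.7084]  S=[1.1684]  K=[0.6063]  nu=[-5.5724]  x^+=[-0.8062]  P^+=[0.2789]
step 2: x^-=[-0.8787]  P^-=[0.4814]  S=[0.9414]  K=[0.5113]  nu=[2.8287]  x^+=[0.5677]  P^+=[0.2352]
step 3: x^-=[0.6188]  P^-=[0.4295]  S=[0.8895]  K=[0.4828]  nu=[-3.8188]  x^+=[-1.2250]  P^+=[0.2221]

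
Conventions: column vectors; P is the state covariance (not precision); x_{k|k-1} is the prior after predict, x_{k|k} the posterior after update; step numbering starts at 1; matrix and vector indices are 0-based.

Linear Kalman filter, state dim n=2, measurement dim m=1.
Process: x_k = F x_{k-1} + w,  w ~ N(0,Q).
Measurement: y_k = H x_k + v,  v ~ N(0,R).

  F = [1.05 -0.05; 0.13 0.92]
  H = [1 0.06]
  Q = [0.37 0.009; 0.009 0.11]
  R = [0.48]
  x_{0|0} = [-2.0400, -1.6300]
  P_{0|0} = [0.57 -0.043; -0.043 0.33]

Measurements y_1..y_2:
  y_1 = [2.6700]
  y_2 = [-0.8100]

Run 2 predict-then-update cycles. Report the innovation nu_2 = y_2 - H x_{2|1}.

innov = [-2.0776]

step 1: x^-=[-2.0605, -1.7648]  P^-=[1.0038 0.0304; 0.0304 0.3887]  S=[1.4888]  K=[0.6754; 0.0361]  nu=[4.8364]  x^+=[1.2061, -1.5904]  P^+=[0.3246 -0.0059; -0.0059 0.3867]
step 2: x^-=[1.3460, -1.3064]  P^-=[0.7294 0.0299; 0.0299 0.4414]  S=[1.2146]  K=[0.6020; 0.0464]  nu=[-2.0776]  x^+=[0.0952, -1.4027]  P^+=[0.2892 -0.0041; -0.0041 0.4388]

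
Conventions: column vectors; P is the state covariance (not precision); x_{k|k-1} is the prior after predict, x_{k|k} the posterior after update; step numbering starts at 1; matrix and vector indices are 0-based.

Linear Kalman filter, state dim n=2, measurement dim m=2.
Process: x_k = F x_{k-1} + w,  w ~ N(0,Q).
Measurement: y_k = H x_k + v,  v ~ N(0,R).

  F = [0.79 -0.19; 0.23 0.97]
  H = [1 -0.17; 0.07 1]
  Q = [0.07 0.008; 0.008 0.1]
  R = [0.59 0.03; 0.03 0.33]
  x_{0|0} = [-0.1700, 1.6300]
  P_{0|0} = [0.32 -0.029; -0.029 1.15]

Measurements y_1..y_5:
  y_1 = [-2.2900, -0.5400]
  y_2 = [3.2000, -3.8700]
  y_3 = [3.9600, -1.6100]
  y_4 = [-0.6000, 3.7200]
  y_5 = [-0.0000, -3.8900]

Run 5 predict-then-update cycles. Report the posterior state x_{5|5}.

x_post = [0.4570, -1.1138]

step 1: x^-=[-0.4440, 1.5420]  P^-=[0.3199 -0.1668; -0.1668 1.1860]  S=[1.0009 -0.3140; -0.3140 1.4942]  K=[0.3401 -0.0251; -0.1301 0.7586]  nu=[-1.5839, -2.0509]  x^+=[-0.9311, 0.1922]  P^+=[0.1979 -0.0119; -0.0119 0.2473]
step 2: x^-=[-0.7721, -0.0277]  P^-=[0.2060 -0.0103; -0.0103 0.3378]  S=[0.8092 -0.0231; -0.0231 0.6674]  K=[0.2571 0.0152; -0.0693 0.5027]  nu=[3.9673, -3.7883]  x^+=[0.1907, -2.2067]  P^+=[0.1525 0.0020; 0.0020 0.1637]
step 3: x^-=[0.5699, -2.0967]  P^-=[0.1705 0.0070; 0.0070 0.2630]  S=[0.7657 0.0042; 0.0042 0.5948]  K=[0.2209 0.0303; -0.0516 0.4433]  nu=[3.0336, 0.4468]  x^+=[1.2537, -2.0552]  P^+=[0.1325 0.0074; 0.0074 0.1442]
step 4: x^-=[1.3809, -1.7052]  P^-=[0.1557 0.0108; 0.0108 0.2460]  S=[0.7491 0.0098; 0.0098 0.5783]  K=[0.2049 0.0341; -0.0470 0.4275]  nu=[-2.2708, 5.3286]  x^+=[1.0972, 0.6794]  P^+=[0.1234 0.0088; 0.0088 0.1391]
step 5: x^-=[0.7377, 0.9113]  P^-=[0.1494 0.0111; 0.0111 0.2413]  S=[0.7426 0.0104; 0.0104 0.5736]  K=[0.1982 0.0340; -0.0462 0.4229]  nu=[-0.5827, -4.8530]  x^+=[0.4570, -1.1138]  P^+=[0.1194 0.0088; 0.0088 0.1375]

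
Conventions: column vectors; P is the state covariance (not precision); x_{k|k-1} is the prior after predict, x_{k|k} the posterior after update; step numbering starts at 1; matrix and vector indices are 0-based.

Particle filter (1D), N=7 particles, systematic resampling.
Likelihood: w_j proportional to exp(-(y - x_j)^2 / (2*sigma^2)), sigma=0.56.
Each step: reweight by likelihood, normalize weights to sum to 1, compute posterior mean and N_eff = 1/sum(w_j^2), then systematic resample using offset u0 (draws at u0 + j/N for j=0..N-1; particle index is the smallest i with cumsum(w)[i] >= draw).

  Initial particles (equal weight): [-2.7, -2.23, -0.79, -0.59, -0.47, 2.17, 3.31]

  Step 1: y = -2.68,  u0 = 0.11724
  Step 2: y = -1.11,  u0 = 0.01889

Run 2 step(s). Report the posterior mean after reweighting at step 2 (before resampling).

post_mean = -2.3000

step 1: w=[0.5783, 0.4190, 0.0019, 0.0005, 0.0002, 0.0000, 0.0000]  mean=-2.4977  Neff=1.9609  idx=[0, 0, 0, 0, 1, 1, 1]
step 2: w=[0.0372, 0.0372, 0.0372, 0.0372, 0.2837, 0.2837, 0.2837]  mean=-2.3000  Neff=4.0488  idx=[0, 4, 4, 5, 5, 6, 6]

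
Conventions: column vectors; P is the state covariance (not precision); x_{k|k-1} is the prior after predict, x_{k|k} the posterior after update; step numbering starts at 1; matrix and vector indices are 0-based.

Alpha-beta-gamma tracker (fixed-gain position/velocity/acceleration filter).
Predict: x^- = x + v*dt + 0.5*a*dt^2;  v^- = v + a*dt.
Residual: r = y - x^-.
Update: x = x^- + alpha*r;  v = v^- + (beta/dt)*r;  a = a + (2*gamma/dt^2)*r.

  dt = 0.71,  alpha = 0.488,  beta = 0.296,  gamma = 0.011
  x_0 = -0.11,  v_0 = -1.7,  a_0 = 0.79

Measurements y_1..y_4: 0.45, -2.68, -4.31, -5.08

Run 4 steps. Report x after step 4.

step 1: x_pred=-1.1179  r=1.5679  x^+=-0.3528  v^+=-0.4854  a^+=0.8584
step 2: x_pred=-0.4811  r=-2.1989  x^+=-1.5541  v^+=-0.7927  a^+=0.7625
step 3: x_pred=-1.9248  r=-2.3852  x^+=-3.0888  v^+=-1.2458  a^+=0.6584
step 4: x_pred=-3.8073  r=-1.2727  x^+=-4.4284  v^+=-1.3089  a^+=0.6028

x_post = -4.4284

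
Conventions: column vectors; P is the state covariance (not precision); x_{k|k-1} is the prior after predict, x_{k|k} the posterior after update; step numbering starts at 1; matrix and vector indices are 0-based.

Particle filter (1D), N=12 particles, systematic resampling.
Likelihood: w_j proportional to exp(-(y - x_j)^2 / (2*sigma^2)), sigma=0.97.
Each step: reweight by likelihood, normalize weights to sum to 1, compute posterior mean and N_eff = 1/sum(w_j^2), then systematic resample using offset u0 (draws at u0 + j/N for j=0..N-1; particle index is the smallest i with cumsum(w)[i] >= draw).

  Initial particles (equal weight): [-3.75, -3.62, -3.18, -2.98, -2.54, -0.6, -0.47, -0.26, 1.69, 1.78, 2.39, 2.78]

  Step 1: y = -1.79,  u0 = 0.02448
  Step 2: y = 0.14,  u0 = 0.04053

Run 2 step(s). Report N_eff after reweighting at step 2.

step 1: w=[0.0429, 0.0557, 0.1183, 0.1556, 0.2449, 0.1556, 0.1308, 0.0952, 0.0005, 0.0004, 0.0000, 0.0000]  mean=-2.0024  Neff=6.5133  idx=[0, 2, 2, 3, 3, 4, 4, 4, 5, 6, 6, 7]
step 2: w=[0.0001, 0.0008, 0.0008, 0.0017, 0.0017, 0.0065, 0.0065, 0.0065, 0.2205, 0.2420, 0.2420, 0.2709]  mean=-0.4953  Neff=4.1793  idx=[8, 8, 8, 9, 9, 9, 10, 10, 10, 11, 11, 11]

N_eff = 4.1793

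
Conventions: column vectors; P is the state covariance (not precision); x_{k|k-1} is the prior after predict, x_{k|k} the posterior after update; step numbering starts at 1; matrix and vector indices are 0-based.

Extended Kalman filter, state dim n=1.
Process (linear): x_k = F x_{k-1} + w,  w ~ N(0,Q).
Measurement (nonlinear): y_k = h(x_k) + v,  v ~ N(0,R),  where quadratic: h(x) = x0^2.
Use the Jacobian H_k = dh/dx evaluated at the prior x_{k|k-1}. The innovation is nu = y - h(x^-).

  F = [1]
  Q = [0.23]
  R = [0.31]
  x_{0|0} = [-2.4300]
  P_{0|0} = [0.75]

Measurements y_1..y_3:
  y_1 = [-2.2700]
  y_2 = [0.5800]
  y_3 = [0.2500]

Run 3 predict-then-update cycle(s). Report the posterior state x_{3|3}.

step 1: x^-=[-2.4300]  P^-=[0.9800]  H_jac=[-4.8600]  S=[23.4572]  K=[-0.2030]  nu=[-8.1749]  x^+=[-0.7702]  P^+=[0.0130]
step 2: x^-=[-0.7702]  P^-=[0.2430]  H_jac=[-1.5403]  S=[0.8864]  K=[-0.4222]  nu=[-0.0131]  x^+=[-0.7646]  P^+=[0.0850]
step 3: x^-=[-0.7646]  P^-=[0.3150]  H_jac=[-1.5292]  S=[1.0465]  K=[-0.4602]  nu=[-0.3346]  x^+=[-0.6106]  P^+=[0.0933]

x_post = [-0.6106]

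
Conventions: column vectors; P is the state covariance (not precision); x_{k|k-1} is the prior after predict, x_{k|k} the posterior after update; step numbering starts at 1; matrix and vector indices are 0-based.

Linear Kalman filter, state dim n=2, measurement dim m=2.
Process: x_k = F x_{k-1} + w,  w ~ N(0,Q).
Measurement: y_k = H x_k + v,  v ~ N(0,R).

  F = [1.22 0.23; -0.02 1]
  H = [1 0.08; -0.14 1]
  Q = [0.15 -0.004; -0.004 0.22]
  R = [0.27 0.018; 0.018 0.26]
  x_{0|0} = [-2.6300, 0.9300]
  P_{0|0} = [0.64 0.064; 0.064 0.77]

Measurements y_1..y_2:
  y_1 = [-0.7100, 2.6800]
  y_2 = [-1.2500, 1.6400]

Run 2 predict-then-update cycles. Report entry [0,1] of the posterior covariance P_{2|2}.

step 1: x^-=[-2.9947, 0.9826]  P^-=[1.1792 0.2353; 0.2353 0.9877]  S=[1.4932 0.1646; 0.1646 1.2049]  K=[0.8081 -0.0521; 0.1250 0.7753]  nu=[2.2061, 1.2781]  x^+=[-1.2786, 2.2494]  P^+=[0.2148 0.0311; 0.0311 0.2082]
step 2: x^-=[-1.0425, 2.2750]  P^-=[0.4981 0.0764; 0.0764 0.4270]  S=[0.7830 0.0580; 0.0580 0.6754]  K=[0.6473 -0.0457; 0.0962 0.6082]  nu=[-0.3895, -0.7809]  x^+=[-1.2589, 1.7626]  P^+=[0.1720 0.0239; 0.0239 0.1632]

P_post[0,1] = 0.0239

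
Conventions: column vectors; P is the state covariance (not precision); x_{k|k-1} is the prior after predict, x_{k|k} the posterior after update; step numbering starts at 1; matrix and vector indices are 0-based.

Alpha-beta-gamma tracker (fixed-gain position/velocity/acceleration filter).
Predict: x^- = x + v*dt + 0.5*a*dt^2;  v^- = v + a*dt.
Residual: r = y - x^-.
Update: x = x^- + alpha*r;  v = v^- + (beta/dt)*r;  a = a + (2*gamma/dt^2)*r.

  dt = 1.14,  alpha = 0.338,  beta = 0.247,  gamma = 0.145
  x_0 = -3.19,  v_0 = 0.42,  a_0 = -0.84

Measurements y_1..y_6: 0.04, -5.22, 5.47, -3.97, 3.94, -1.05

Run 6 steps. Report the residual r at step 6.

step 1: x_pred=-3.2570  r=3.2970  x^+=-2.1426  v^+=0.1768  a^+=-0.1043
step 2: x_pred=-2.0089  r=-3.2111  x^+=-3.0942  v^+=-0.6379  a^+=-0.8208
step 3: x_pred=-4.3548  r=9.8248  x^+=-1.0340  v^+=0.5551  a^+=1.3715
step 4: x_pred=0.4900  r=-4.4600  x^+=-1.0175  v^+=1.1523  a^+=0.3763
step 5: x_pred=0.5407  r=3.3993  x^+=1.6897  v^+=2.3178  a^+=1.1348
step 6: x_pred=5.0694  r=-6.1194  x^+=3.0010  v^+=2.2857  a^+=-0.2307

resid = -6.1194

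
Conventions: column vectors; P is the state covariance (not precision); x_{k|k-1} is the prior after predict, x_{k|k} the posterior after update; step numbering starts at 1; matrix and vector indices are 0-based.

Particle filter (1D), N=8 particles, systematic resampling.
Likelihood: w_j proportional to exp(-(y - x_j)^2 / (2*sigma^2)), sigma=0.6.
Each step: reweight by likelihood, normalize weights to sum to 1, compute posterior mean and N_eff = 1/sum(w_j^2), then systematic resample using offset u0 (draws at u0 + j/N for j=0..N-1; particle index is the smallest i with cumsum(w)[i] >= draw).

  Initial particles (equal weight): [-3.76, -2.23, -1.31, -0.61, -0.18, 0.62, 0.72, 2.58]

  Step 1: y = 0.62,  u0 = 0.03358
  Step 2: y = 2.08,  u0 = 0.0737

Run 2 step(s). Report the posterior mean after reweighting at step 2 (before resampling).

step 1: w=[0.0000, 0.0000, 0.0022, 0.0483, 0.1625, 0.3952, 0.3898, 0.0019]  mean=0.4689  Neff=2.9683  idx=[3, 4, 5, 5, 5, 6, 6, 6]
step 2: w=[0.0001, 0.0022, 0.1341, 0.1341, 0.1341, 0.1984, 0.1984, 0.1984]  mean=0.6777  Neff=5.8098  idx=[2, 3, 4, 5, 5, 6, 7, 7]

post_mean = 0.6777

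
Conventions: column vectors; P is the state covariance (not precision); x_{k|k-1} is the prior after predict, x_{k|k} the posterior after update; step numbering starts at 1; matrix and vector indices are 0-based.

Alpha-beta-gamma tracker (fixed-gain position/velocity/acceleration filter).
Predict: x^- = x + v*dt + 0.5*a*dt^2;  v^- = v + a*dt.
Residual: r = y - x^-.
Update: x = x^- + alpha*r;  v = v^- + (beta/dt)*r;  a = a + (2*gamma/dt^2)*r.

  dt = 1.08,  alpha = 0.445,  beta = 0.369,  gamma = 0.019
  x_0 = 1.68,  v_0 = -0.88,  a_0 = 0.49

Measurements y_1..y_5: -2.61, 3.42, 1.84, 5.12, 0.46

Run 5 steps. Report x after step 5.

step 1: x_pred=1.0154  r=-3.6254  x^+=-0.5979  v^+=-1.5895  a^+=0.3719
step 2: x_pred=-2.0977  r=5.5177  x^+=0.3577  v^+=0.6974  a^+=0.5516
step 3: x_pred=1.4326  r=0.4074  x^+=1.6139  v^+=1.4324  a^+=0.5649
step 4: x_pred=3.4903  r=1.6297  x^+=4.2155  v^+=2.5993  a^+=0.6180
step 5: x_pred=7.3832  r=-6.9232  x^+=4.3024  v^+=0.9013  a^+=0.3925

x_post = 4.3024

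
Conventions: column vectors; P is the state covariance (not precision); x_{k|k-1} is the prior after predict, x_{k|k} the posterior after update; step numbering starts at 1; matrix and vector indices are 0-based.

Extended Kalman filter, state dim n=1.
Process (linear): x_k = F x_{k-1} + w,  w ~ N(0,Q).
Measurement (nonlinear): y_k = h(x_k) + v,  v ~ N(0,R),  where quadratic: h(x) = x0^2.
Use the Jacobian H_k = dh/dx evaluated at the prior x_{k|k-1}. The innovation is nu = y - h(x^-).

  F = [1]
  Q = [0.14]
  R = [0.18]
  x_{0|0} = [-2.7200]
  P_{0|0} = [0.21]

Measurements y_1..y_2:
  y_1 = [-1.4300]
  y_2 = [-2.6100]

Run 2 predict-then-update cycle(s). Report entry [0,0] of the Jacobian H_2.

H_jac[0,0] = -2.2497

step 1: x^-=[-2.7200]  P^-=[0.3500]  H_jac=[-5.4400]  S=[10.5378]  K=[-0.1807]  nu=[-8.8284]  x^+=[-1.1249]  P^+=[0.0060]
step 2: x^-=[-1.1249]  P^-=[0.1460]  H_jac=[-2.2497]  S=[0.9188]  K=[-0.3574]  nu=[-3.8753]  x^+=[0.2603]  P^+=[0.0286]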